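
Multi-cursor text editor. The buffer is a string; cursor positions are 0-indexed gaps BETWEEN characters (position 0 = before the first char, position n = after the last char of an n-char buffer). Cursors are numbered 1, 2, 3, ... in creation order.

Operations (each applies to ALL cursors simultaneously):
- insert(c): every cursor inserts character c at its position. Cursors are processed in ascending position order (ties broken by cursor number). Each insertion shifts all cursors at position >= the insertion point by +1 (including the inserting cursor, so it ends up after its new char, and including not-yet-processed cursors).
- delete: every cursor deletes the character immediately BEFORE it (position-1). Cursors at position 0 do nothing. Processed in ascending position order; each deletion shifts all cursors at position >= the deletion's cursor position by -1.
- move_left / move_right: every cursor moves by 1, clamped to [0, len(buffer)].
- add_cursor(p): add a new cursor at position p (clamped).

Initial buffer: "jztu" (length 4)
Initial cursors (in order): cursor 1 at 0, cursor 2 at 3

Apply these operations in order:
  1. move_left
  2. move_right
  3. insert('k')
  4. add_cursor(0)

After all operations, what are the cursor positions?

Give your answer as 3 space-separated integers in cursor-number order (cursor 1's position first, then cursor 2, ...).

Answer: 2 5 0

Derivation:
After op 1 (move_left): buffer="jztu" (len 4), cursors c1@0 c2@2, authorship ....
After op 2 (move_right): buffer="jztu" (len 4), cursors c1@1 c2@3, authorship ....
After op 3 (insert('k')): buffer="jkztku" (len 6), cursors c1@2 c2@5, authorship .1..2.
After op 4 (add_cursor(0)): buffer="jkztku" (len 6), cursors c3@0 c1@2 c2@5, authorship .1..2.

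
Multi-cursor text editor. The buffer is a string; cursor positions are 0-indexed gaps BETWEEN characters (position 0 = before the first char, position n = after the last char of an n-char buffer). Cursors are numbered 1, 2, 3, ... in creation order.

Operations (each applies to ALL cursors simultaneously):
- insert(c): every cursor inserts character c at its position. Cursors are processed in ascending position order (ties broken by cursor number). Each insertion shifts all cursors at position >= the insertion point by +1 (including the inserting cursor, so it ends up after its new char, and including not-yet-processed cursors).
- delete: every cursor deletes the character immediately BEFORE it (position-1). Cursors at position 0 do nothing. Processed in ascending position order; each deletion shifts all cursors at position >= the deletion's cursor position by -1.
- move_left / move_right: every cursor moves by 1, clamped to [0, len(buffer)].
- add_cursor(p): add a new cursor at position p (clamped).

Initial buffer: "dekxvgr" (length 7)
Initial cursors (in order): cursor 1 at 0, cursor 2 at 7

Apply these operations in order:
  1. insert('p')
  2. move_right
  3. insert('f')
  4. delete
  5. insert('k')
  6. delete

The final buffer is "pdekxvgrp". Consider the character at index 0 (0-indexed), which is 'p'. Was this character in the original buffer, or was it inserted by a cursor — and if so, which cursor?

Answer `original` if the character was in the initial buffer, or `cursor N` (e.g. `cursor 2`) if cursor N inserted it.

Answer: cursor 1

Derivation:
After op 1 (insert('p')): buffer="pdekxvgrp" (len 9), cursors c1@1 c2@9, authorship 1.......2
After op 2 (move_right): buffer="pdekxvgrp" (len 9), cursors c1@2 c2@9, authorship 1.......2
After op 3 (insert('f')): buffer="pdfekxvgrpf" (len 11), cursors c1@3 c2@11, authorship 1.1......22
After op 4 (delete): buffer="pdekxvgrp" (len 9), cursors c1@2 c2@9, authorship 1.......2
After op 5 (insert('k')): buffer="pdkekxvgrpk" (len 11), cursors c1@3 c2@11, authorship 1.1......22
After op 6 (delete): buffer="pdekxvgrp" (len 9), cursors c1@2 c2@9, authorship 1.......2
Authorship (.=original, N=cursor N): 1 . . . . . . . 2
Index 0: author = 1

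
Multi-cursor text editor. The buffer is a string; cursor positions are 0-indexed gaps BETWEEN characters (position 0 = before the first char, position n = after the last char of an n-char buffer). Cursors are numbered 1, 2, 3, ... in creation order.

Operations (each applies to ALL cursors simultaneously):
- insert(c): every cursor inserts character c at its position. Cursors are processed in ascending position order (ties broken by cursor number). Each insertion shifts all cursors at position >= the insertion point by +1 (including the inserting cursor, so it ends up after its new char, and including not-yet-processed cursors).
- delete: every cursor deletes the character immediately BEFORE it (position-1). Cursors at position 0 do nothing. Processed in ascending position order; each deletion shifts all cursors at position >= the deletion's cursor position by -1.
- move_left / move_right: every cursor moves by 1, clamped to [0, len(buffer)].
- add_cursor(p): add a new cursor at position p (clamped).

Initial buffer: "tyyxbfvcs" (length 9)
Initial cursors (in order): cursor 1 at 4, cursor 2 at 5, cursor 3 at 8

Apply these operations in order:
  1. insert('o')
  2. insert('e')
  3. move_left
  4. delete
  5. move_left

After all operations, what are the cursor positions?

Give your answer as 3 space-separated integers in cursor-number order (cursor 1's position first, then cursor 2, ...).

After op 1 (insert('o')): buffer="tyyxobofvcos" (len 12), cursors c1@5 c2@7 c3@11, authorship ....1.2...3.
After op 2 (insert('e')): buffer="tyyxoeboefvcoes" (len 15), cursors c1@6 c2@9 c3@14, authorship ....11.22...33.
After op 3 (move_left): buffer="tyyxoeboefvcoes" (len 15), cursors c1@5 c2@8 c3@13, authorship ....11.22...33.
After op 4 (delete): buffer="tyyxebefvces" (len 12), cursors c1@4 c2@6 c3@10, authorship ....1.2...3.
After op 5 (move_left): buffer="tyyxebefvces" (len 12), cursors c1@3 c2@5 c3@9, authorship ....1.2...3.

Answer: 3 5 9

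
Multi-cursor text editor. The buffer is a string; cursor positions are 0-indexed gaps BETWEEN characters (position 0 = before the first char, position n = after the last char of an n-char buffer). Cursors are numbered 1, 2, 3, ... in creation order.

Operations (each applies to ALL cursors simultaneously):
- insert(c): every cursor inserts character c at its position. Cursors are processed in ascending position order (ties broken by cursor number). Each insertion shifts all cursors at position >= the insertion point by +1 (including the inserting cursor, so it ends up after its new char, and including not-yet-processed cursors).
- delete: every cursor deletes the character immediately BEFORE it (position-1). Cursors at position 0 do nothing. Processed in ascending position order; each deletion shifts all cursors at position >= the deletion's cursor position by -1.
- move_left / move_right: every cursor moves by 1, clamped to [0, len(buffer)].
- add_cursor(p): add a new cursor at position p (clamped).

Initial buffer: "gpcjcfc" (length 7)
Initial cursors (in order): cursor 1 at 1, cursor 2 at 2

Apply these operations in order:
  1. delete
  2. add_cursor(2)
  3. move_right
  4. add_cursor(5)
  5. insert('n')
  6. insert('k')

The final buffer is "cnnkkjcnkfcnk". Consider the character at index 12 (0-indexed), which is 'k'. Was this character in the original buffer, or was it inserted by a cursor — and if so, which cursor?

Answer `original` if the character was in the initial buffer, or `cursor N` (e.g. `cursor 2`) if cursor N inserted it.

Answer: cursor 4

Derivation:
After op 1 (delete): buffer="cjcfc" (len 5), cursors c1@0 c2@0, authorship .....
After op 2 (add_cursor(2)): buffer="cjcfc" (len 5), cursors c1@0 c2@0 c3@2, authorship .....
After op 3 (move_right): buffer="cjcfc" (len 5), cursors c1@1 c2@1 c3@3, authorship .....
After op 4 (add_cursor(5)): buffer="cjcfc" (len 5), cursors c1@1 c2@1 c3@3 c4@5, authorship .....
After op 5 (insert('n')): buffer="cnnjcnfcn" (len 9), cursors c1@3 c2@3 c3@6 c4@9, authorship .12..3..4
After op 6 (insert('k')): buffer="cnnkkjcnkfcnk" (len 13), cursors c1@5 c2@5 c3@9 c4@13, authorship .1212..33..44
Authorship (.=original, N=cursor N): . 1 2 1 2 . . 3 3 . . 4 4
Index 12: author = 4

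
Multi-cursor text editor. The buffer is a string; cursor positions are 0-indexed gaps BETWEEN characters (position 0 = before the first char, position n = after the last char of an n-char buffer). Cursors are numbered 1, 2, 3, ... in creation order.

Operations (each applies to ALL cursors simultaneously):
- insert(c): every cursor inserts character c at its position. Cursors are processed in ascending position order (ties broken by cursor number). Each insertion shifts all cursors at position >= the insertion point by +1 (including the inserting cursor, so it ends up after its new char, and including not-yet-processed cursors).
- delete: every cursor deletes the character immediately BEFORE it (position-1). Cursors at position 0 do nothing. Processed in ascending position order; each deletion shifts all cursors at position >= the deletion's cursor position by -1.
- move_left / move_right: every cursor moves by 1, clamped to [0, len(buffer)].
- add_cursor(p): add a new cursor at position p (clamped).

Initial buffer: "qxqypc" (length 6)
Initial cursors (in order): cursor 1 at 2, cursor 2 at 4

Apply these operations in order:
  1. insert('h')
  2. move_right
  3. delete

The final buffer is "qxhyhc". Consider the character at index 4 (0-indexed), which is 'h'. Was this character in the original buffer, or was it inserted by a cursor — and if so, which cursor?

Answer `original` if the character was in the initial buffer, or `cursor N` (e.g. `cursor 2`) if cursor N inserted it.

After op 1 (insert('h')): buffer="qxhqyhpc" (len 8), cursors c1@3 c2@6, authorship ..1..2..
After op 2 (move_right): buffer="qxhqyhpc" (len 8), cursors c1@4 c2@7, authorship ..1..2..
After op 3 (delete): buffer="qxhyhc" (len 6), cursors c1@3 c2@5, authorship ..1.2.
Authorship (.=original, N=cursor N): . . 1 . 2 .
Index 4: author = 2

Answer: cursor 2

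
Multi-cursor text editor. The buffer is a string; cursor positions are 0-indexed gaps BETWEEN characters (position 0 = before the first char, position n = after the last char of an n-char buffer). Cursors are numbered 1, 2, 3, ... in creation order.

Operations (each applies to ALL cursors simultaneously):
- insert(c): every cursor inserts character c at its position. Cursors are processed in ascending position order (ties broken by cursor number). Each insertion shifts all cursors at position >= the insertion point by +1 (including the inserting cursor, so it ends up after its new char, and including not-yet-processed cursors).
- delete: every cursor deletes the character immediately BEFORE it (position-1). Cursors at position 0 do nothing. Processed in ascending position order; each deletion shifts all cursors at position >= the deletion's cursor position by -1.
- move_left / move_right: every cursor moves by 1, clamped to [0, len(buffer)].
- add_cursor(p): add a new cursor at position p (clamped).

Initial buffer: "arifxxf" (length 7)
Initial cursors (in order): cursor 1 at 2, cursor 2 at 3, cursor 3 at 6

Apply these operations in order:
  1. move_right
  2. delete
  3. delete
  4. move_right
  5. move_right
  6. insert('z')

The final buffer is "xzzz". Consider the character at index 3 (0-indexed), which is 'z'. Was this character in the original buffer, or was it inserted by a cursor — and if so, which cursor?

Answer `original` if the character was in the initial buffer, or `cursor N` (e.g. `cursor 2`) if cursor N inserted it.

After op 1 (move_right): buffer="arifxxf" (len 7), cursors c1@3 c2@4 c3@7, authorship .......
After op 2 (delete): buffer="arxx" (len 4), cursors c1@2 c2@2 c3@4, authorship ....
After op 3 (delete): buffer="x" (len 1), cursors c1@0 c2@0 c3@1, authorship .
After op 4 (move_right): buffer="x" (len 1), cursors c1@1 c2@1 c3@1, authorship .
After op 5 (move_right): buffer="x" (len 1), cursors c1@1 c2@1 c3@1, authorship .
After op 6 (insert('z')): buffer="xzzz" (len 4), cursors c1@4 c2@4 c3@4, authorship .123
Authorship (.=original, N=cursor N): . 1 2 3
Index 3: author = 3

Answer: cursor 3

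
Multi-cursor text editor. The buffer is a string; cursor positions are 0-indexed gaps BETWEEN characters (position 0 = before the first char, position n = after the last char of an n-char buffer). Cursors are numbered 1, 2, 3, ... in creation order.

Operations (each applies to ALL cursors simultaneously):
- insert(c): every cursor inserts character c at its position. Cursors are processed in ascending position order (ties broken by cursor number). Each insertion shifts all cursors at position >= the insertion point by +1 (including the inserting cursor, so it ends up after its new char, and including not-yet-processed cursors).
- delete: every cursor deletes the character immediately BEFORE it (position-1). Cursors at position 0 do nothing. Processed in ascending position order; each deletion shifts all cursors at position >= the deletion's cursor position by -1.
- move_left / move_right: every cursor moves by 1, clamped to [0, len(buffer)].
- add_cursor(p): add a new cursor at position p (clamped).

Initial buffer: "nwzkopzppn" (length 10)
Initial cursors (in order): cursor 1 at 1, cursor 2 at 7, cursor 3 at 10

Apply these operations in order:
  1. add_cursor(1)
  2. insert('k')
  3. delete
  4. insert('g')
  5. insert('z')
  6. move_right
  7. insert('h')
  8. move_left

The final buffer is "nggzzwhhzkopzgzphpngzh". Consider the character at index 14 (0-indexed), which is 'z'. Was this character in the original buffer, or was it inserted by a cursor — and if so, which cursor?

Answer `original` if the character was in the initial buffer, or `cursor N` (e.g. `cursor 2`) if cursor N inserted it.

Answer: cursor 2

Derivation:
After op 1 (add_cursor(1)): buffer="nwzkopzppn" (len 10), cursors c1@1 c4@1 c2@7 c3@10, authorship ..........
After op 2 (insert('k')): buffer="nkkwzkopzkppnk" (len 14), cursors c1@3 c4@3 c2@10 c3@14, authorship .14......2...3
After op 3 (delete): buffer="nwzkopzppn" (len 10), cursors c1@1 c4@1 c2@7 c3@10, authorship ..........
After op 4 (insert('g')): buffer="nggwzkopzgppng" (len 14), cursors c1@3 c4@3 c2@10 c3@14, authorship .14......2...3
After op 5 (insert('z')): buffer="nggzzwzkopzgzppngz" (len 18), cursors c1@5 c4@5 c2@13 c3@18, authorship .1414......22...33
After op 6 (move_right): buffer="nggzzwzkopzgzppngz" (len 18), cursors c1@6 c4@6 c2@14 c3@18, authorship .1414......22...33
After op 7 (insert('h')): buffer="nggzzwhhzkopzgzphpngzh" (len 22), cursors c1@8 c4@8 c2@17 c3@22, authorship .1414.14.....22.2..333
After op 8 (move_left): buffer="nggzzwhhzkopzgzphpngzh" (len 22), cursors c1@7 c4@7 c2@16 c3@21, authorship .1414.14.....22.2..333
Authorship (.=original, N=cursor N): . 1 4 1 4 . 1 4 . . . . . 2 2 . 2 . . 3 3 3
Index 14: author = 2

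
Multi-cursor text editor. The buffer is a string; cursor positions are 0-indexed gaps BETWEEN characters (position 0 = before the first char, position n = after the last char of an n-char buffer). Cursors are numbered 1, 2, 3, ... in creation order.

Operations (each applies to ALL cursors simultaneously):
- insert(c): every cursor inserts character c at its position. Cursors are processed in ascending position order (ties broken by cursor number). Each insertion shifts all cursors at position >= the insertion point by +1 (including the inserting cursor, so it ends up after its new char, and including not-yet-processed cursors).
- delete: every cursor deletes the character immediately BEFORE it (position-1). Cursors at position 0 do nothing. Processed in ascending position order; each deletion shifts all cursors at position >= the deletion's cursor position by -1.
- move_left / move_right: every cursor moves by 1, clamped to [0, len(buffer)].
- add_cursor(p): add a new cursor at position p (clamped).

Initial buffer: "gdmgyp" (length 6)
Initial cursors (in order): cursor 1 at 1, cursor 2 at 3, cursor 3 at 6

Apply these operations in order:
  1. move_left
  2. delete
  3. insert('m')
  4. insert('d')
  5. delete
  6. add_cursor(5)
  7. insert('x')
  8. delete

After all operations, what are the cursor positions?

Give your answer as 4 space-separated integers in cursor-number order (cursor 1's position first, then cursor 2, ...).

Answer: 1 3 6 5

Derivation:
After op 1 (move_left): buffer="gdmgyp" (len 6), cursors c1@0 c2@2 c3@5, authorship ......
After op 2 (delete): buffer="gmgp" (len 4), cursors c1@0 c2@1 c3@3, authorship ....
After op 3 (insert('m')): buffer="mgmmgmp" (len 7), cursors c1@1 c2@3 c3@6, authorship 1.2..3.
After op 4 (insert('d')): buffer="mdgmdmgmdp" (len 10), cursors c1@2 c2@5 c3@9, authorship 11.22..33.
After op 5 (delete): buffer="mgmmgmp" (len 7), cursors c1@1 c2@3 c3@6, authorship 1.2..3.
After op 6 (add_cursor(5)): buffer="mgmmgmp" (len 7), cursors c1@1 c2@3 c4@5 c3@6, authorship 1.2..3.
After op 7 (insert('x')): buffer="mxgmxmgxmxp" (len 11), cursors c1@2 c2@5 c4@8 c3@10, authorship 11.22..433.
After op 8 (delete): buffer="mgmmgmp" (len 7), cursors c1@1 c2@3 c4@5 c3@6, authorship 1.2..3.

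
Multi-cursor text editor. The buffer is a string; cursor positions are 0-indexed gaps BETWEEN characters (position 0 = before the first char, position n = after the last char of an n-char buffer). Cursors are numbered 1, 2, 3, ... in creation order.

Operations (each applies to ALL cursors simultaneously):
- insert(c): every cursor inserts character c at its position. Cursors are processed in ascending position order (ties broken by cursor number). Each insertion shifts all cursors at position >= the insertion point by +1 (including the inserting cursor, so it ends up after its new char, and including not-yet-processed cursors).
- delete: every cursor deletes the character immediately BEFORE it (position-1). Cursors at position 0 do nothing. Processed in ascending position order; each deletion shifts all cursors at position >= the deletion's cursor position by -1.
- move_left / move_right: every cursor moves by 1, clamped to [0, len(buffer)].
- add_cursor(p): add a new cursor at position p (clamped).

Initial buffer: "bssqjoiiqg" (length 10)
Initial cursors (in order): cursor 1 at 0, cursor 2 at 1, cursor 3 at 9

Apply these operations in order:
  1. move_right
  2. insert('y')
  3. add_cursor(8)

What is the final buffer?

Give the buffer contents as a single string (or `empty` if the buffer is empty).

After op 1 (move_right): buffer="bssqjoiiqg" (len 10), cursors c1@1 c2@2 c3@10, authorship ..........
After op 2 (insert('y')): buffer="bysysqjoiiqgy" (len 13), cursors c1@2 c2@4 c3@13, authorship .1.2........3
After op 3 (add_cursor(8)): buffer="bysysqjoiiqgy" (len 13), cursors c1@2 c2@4 c4@8 c3@13, authorship .1.2........3

Answer: bysysqjoiiqgy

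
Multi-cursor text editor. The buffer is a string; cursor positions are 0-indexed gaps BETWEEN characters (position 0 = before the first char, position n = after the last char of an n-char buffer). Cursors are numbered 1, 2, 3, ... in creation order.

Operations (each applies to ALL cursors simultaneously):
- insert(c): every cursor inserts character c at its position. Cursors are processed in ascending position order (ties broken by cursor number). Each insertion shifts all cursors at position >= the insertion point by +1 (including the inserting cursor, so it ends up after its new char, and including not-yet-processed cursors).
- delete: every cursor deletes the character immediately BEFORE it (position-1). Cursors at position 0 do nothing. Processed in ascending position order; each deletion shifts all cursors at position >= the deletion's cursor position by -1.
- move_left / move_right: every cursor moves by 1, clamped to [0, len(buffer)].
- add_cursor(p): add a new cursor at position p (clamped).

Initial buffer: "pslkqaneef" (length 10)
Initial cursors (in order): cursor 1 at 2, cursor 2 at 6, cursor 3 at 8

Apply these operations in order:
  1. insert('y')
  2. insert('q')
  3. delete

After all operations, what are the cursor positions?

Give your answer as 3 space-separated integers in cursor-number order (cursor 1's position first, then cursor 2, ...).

After op 1 (insert('y')): buffer="psylkqayneyef" (len 13), cursors c1@3 c2@8 c3@11, authorship ..1....2..3..
After op 2 (insert('q')): buffer="psyqlkqayqneyqef" (len 16), cursors c1@4 c2@10 c3@14, authorship ..11....22..33..
After op 3 (delete): buffer="psylkqayneyef" (len 13), cursors c1@3 c2@8 c3@11, authorship ..1....2..3..

Answer: 3 8 11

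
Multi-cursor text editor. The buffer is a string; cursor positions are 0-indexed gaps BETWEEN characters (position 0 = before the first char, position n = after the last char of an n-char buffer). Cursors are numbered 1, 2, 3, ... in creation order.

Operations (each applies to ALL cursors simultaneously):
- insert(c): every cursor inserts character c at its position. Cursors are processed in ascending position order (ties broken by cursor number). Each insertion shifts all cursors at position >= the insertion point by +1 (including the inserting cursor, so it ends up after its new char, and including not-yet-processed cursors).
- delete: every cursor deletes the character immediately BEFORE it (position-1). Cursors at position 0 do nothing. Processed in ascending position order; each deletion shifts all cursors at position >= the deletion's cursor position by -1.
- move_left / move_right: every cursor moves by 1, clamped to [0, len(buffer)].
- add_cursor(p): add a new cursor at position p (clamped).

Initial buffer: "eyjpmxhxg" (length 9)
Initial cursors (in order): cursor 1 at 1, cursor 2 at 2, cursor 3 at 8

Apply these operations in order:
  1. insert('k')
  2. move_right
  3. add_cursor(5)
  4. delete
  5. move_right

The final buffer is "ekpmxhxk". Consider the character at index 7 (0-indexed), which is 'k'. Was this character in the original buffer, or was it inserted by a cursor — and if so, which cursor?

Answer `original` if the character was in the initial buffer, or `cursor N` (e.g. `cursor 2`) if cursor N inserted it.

After op 1 (insert('k')): buffer="ekykjpmxhxkg" (len 12), cursors c1@2 c2@4 c3@11, authorship .1.2......3.
After op 2 (move_right): buffer="ekykjpmxhxkg" (len 12), cursors c1@3 c2@5 c3@12, authorship .1.2......3.
After op 3 (add_cursor(5)): buffer="ekykjpmxhxkg" (len 12), cursors c1@3 c2@5 c4@5 c3@12, authorship .1.2......3.
After op 4 (delete): buffer="ekpmxhxk" (len 8), cursors c1@2 c2@2 c4@2 c3@8, authorship .1.....3
After op 5 (move_right): buffer="ekpmxhxk" (len 8), cursors c1@3 c2@3 c4@3 c3@8, authorship .1.....3
Authorship (.=original, N=cursor N): . 1 . . . . . 3
Index 7: author = 3

Answer: cursor 3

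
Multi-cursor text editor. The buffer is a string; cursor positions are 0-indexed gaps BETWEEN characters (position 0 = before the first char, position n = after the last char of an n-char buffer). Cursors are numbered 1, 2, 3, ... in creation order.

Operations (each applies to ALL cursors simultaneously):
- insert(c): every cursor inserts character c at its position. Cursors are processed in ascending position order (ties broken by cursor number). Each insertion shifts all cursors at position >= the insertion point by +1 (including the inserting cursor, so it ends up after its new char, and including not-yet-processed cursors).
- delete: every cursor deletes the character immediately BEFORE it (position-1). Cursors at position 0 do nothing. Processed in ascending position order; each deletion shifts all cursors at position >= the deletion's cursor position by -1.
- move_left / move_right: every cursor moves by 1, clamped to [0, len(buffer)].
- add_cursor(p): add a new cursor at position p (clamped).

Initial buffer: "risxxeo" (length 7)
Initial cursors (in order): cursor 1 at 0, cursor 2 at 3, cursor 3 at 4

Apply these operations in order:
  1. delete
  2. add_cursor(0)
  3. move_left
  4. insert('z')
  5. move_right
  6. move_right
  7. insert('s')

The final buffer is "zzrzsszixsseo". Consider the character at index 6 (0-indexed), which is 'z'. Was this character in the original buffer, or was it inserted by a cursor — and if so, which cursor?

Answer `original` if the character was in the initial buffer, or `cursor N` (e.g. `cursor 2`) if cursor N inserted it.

Answer: cursor 3

Derivation:
After op 1 (delete): buffer="rixeo" (len 5), cursors c1@0 c2@2 c3@2, authorship .....
After op 2 (add_cursor(0)): buffer="rixeo" (len 5), cursors c1@0 c4@0 c2@2 c3@2, authorship .....
After op 3 (move_left): buffer="rixeo" (len 5), cursors c1@0 c4@0 c2@1 c3@1, authorship .....
After op 4 (insert('z')): buffer="zzrzzixeo" (len 9), cursors c1@2 c4@2 c2@5 c3@5, authorship 14.23....
After op 5 (move_right): buffer="zzrzzixeo" (len 9), cursors c1@3 c4@3 c2@6 c3@6, authorship 14.23....
After op 6 (move_right): buffer="zzrzzixeo" (len 9), cursors c1@4 c4@4 c2@7 c3@7, authorship 14.23....
After op 7 (insert('s')): buffer="zzrzsszixsseo" (len 13), cursors c1@6 c4@6 c2@11 c3@11, authorship 14.2143..23..
Authorship (.=original, N=cursor N): 1 4 . 2 1 4 3 . . 2 3 . .
Index 6: author = 3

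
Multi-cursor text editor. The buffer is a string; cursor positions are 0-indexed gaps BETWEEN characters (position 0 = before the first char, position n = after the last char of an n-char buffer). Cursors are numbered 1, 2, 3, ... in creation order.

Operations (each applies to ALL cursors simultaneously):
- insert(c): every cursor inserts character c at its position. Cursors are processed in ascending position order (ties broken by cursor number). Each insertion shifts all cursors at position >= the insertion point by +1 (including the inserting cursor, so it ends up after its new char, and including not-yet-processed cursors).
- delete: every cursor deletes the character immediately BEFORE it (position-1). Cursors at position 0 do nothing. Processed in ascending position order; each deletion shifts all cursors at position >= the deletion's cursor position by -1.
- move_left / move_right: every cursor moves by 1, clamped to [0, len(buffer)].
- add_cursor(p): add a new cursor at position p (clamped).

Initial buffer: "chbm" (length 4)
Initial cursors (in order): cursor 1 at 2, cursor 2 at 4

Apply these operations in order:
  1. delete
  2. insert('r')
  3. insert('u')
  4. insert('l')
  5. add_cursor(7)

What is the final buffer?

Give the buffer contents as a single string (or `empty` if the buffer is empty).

After op 1 (delete): buffer="cb" (len 2), cursors c1@1 c2@2, authorship ..
After op 2 (insert('r')): buffer="crbr" (len 4), cursors c1@2 c2@4, authorship .1.2
After op 3 (insert('u')): buffer="crubru" (len 6), cursors c1@3 c2@6, authorship .11.22
After op 4 (insert('l')): buffer="crulbrul" (len 8), cursors c1@4 c2@8, authorship .111.222
After op 5 (add_cursor(7)): buffer="crulbrul" (len 8), cursors c1@4 c3@7 c2@8, authorship .111.222

Answer: crulbrul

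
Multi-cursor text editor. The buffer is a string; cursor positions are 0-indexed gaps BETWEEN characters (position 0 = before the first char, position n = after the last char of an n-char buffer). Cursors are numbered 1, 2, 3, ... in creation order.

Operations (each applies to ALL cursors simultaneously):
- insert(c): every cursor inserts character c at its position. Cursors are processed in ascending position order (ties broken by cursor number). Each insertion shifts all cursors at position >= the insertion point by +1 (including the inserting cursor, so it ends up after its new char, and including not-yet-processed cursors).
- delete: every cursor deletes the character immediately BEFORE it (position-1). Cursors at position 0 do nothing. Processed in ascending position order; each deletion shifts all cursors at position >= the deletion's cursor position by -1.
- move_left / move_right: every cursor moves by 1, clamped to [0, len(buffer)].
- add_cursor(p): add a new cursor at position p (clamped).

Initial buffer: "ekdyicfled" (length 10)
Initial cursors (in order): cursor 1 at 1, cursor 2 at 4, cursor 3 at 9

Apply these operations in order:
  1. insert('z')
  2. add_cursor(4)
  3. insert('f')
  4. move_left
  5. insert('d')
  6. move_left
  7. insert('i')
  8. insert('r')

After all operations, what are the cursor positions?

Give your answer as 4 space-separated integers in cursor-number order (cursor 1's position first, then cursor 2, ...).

After op 1 (insert('z')): buffer="ezkdyzicflezd" (len 13), cursors c1@2 c2@6 c3@12, authorship .1...2.....3.
After op 2 (add_cursor(4)): buffer="ezkdyzicflezd" (len 13), cursors c1@2 c4@4 c2@6 c3@12, authorship .1...2.....3.
After op 3 (insert('f')): buffer="ezfkdfyzficflezfd" (len 17), cursors c1@3 c4@6 c2@9 c3@16, authorship .11..4.22.....33.
After op 4 (move_left): buffer="ezfkdfyzficflezfd" (len 17), cursors c1@2 c4@5 c2@8 c3@15, authorship .11..4.22.....33.
After op 5 (insert('d')): buffer="ezdfkddfyzdficflezdfd" (len 21), cursors c1@3 c4@7 c2@11 c3@19, authorship .111..44.222.....333.
After op 6 (move_left): buffer="ezdfkddfyzdficflezdfd" (len 21), cursors c1@2 c4@6 c2@10 c3@18, authorship .111..44.222.....333.
After op 7 (insert('i')): buffer="ezidfkdidfyzidficflezidfd" (len 25), cursors c1@3 c4@8 c2@13 c3@22, authorship .1111..444.2222.....3333.
After op 8 (insert('r')): buffer="ezirdfkdirdfyzirdficflezirdfd" (len 29), cursors c1@4 c4@10 c2@16 c3@26, authorship .11111..4444.22222.....33333.

Answer: 4 16 26 10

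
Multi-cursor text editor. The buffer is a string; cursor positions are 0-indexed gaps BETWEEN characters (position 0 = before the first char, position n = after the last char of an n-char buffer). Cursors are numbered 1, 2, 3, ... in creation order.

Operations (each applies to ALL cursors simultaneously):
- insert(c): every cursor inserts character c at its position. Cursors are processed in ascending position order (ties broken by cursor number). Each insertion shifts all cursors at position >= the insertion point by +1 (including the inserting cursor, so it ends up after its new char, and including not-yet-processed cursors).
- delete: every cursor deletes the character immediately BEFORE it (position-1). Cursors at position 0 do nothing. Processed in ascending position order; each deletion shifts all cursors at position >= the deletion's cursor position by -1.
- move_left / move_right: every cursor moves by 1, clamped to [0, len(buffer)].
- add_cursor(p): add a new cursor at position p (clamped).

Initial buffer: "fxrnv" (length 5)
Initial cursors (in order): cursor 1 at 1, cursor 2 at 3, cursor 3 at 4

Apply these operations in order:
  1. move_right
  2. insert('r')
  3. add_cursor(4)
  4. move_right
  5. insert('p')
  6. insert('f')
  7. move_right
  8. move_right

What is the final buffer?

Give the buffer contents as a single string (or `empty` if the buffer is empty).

Answer: fxrrpfnpfrvpfrpf

Derivation:
After op 1 (move_right): buffer="fxrnv" (len 5), cursors c1@2 c2@4 c3@5, authorship .....
After op 2 (insert('r')): buffer="fxrrnrvr" (len 8), cursors c1@3 c2@6 c3@8, authorship ..1..2.3
After op 3 (add_cursor(4)): buffer="fxrrnrvr" (len 8), cursors c1@3 c4@4 c2@6 c3@8, authorship ..1..2.3
After op 4 (move_right): buffer="fxrrnrvr" (len 8), cursors c1@4 c4@5 c2@7 c3@8, authorship ..1..2.3
After op 5 (insert('p')): buffer="fxrrpnprvprp" (len 12), cursors c1@5 c4@7 c2@10 c3@12, authorship ..1.1.42.233
After op 6 (insert('f')): buffer="fxrrpfnpfrvpfrpf" (len 16), cursors c1@6 c4@9 c2@13 c3@16, authorship ..1.11.442.22333
After op 7 (move_right): buffer="fxrrpfnpfrvpfrpf" (len 16), cursors c1@7 c4@10 c2@14 c3@16, authorship ..1.11.442.22333
After op 8 (move_right): buffer="fxrrpfnpfrvpfrpf" (len 16), cursors c1@8 c4@11 c2@15 c3@16, authorship ..1.11.442.22333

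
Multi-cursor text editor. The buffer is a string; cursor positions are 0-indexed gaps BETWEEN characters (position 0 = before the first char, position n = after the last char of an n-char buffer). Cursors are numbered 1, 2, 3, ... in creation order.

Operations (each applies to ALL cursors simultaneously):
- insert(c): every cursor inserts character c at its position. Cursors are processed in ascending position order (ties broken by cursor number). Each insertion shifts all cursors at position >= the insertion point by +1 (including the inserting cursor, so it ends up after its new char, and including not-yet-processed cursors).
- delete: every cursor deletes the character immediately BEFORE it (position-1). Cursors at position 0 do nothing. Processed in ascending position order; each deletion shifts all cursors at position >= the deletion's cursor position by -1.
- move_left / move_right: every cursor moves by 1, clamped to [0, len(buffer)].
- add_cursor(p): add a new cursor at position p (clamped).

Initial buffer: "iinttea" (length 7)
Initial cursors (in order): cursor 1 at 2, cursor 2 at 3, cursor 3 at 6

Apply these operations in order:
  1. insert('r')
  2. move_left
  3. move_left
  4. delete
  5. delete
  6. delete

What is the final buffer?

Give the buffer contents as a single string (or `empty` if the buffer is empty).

Answer: nera

Derivation:
After op 1 (insert('r')): buffer="iirnrttera" (len 10), cursors c1@3 c2@5 c3@9, authorship ..1.2...3.
After op 2 (move_left): buffer="iirnrttera" (len 10), cursors c1@2 c2@4 c3@8, authorship ..1.2...3.
After op 3 (move_left): buffer="iirnrttera" (len 10), cursors c1@1 c2@3 c3@7, authorship ..1.2...3.
After op 4 (delete): buffer="inrtera" (len 7), cursors c1@0 c2@1 c3@4, authorship ..2..3.
After op 5 (delete): buffer="nrera" (len 5), cursors c1@0 c2@0 c3@2, authorship .2.3.
After op 6 (delete): buffer="nera" (len 4), cursors c1@0 c2@0 c3@1, authorship ..3.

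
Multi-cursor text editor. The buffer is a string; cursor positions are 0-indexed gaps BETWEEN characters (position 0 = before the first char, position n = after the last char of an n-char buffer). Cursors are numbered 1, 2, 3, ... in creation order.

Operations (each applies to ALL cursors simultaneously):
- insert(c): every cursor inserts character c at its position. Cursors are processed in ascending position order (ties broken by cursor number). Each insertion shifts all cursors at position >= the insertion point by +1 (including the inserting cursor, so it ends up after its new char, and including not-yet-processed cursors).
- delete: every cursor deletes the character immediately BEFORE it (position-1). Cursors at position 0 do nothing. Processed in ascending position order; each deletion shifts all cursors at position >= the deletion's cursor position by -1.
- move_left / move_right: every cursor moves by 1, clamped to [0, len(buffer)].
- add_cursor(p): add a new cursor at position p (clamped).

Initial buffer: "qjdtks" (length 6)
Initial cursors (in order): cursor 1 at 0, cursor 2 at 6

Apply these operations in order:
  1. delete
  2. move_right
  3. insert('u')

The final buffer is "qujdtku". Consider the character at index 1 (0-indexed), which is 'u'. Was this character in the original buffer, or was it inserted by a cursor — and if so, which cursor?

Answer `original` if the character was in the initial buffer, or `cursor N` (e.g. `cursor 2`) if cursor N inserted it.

After op 1 (delete): buffer="qjdtk" (len 5), cursors c1@0 c2@5, authorship .....
After op 2 (move_right): buffer="qjdtk" (len 5), cursors c1@1 c2@5, authorship .....
After op 3 (insert('u')): buffer="qujdtku" (len 7), cursors c1@2 c2@7, authorship .1....2
Authorship (.=original, N=cursor N): . 1 . . . . 2
Index 1: author = 1

Answer: cursor 1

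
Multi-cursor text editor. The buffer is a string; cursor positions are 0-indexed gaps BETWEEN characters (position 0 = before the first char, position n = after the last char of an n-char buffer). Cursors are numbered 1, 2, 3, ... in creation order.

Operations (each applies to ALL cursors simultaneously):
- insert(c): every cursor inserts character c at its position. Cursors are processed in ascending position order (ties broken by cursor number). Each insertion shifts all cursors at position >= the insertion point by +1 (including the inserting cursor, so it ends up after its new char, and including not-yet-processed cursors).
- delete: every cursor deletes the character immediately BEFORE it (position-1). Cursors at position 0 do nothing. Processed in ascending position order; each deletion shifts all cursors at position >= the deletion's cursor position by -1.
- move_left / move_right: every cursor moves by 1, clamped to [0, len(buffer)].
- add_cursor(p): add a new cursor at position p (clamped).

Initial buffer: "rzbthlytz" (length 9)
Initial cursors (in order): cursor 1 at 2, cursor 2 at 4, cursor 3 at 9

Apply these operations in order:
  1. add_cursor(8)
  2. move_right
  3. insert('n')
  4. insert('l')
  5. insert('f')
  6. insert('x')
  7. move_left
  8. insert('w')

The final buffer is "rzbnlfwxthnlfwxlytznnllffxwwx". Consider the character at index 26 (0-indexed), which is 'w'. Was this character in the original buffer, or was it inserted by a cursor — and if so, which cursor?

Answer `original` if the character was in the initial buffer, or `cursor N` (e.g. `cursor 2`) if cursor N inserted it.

After op 1 (add_cursor(8)): buffer="rzbthlytz" (len 9), cursors c1@2 c2@4 c4@8 c3@9, authorship .........
After op 2 (move_right): buffer="rzbthlytz" (len 9), cursors c1@3 c2@5 c3@9 c4@9, authorship .........
After op 3 (insert('n')): buffer="rzbnthnlytznn" (len 13), cursors c1@4 c2@7 c3@13 c4@13, authorship ...1..2....34
After op 4 (insert('l')): buffer="rzbnlthnllytznnll" (len 17), cursors c1@5 c2@9 c3@17 c4@17, authorship ...11..22....3434
After op 5 (insert('f')): buffer="rzbnlfthnlflytznnllff" (len 21), cursors c1@6 c2@11 c3@21 c4@21, authorship ...111..222....343434
After op 6 (insert('x')): buffer="rzbnlfxthnlfxlytznnllffxx" (len 25), cursors c1@7 c2@13 c3@25 c4@25, authorship ...1111..2222....34343434
After op 7 (move_left): buffer="rzbnlfxthnlfxlytznnllffxx" (len 25), cursors c1@6 c2@12 c3@24 c4@24, authorship ...1111..2222....34343434
After op 8 (insert('w')): buffer="rzbnlfwxthnlfwxlytznnllffxwwx" (len 29), cursors c1@7 c2@14 c3@28 c4@28, authorship ...11111..22222....3434343344
Authorship (.=original, N=cursor N): . . . 1 1 1 1 1 . . 2 2 2 2 2 . . . . 3 4 3 4 3 4 3 3 4 4
Index 26: author = 3

Answer: cursor 3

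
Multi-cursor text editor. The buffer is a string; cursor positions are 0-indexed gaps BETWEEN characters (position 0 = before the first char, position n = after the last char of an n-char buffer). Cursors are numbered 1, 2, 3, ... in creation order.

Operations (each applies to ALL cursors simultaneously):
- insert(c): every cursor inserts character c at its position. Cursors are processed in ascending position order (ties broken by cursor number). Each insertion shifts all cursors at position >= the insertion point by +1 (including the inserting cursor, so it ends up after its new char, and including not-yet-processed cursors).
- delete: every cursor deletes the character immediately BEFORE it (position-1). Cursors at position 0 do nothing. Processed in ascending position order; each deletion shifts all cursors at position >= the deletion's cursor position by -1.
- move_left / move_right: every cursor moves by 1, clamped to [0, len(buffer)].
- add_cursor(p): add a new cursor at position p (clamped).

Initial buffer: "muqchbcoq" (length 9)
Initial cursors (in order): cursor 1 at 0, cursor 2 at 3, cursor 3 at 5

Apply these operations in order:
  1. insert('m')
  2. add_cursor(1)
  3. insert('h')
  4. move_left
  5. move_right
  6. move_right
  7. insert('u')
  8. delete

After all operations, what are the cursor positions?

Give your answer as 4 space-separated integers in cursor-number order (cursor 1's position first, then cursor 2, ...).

Answer: 4 9 13 4

Derivation:
After op 1 (insert('m')): buffer="mmuqmchmbcoq" (len 12), cursors c1@1 c2@5 c3@8, authorship 1...2..3....
After op 2 (add_cursor(1)): buffer="mmuqmchmbcoq" (len 12), cursors c1@1 c4@1 c2@5 c3@8, authorship 1...2..3....
After op 3 (insert('h')): buffer="mhhmuqmhchmhbcoq" (len 16), cursors c1@3 c4@3 c2@8 c3@12, authorship 114...22..33....
After op 4 (move_left): buffer="mhhmuqmhchmhbcoq" (len 16), cursors c1@2 c4@2 c2@7 c3@11, authorship 114...22..33....
After op 5 (move_right): buffer="mhhmuqmhchmhbcoq" (len 16), cursors c1@3 c4@3 c2@8 c3@12, authorship 114...22..33....
After op 6 (move_right): buffer="mhhmuqmhchmhbcoq" (len 16), cursors c1@4 c4@4 c2@9 c3@13, authorship 114...22..33....
After op 7 (insert('u')): buffer="mhhmuuuqmhcuhmhbucoq" (len 20), cursors c1@6 c4@6 c2@12 c3@17, authorship 114.14..22.2.33.3...
After op 8 (delete): buffer="mhhmuqmhchmhbcoq" (len 16), cursors c1@4 c4@4 c2@9 c3@13, authorship 114...22..33....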